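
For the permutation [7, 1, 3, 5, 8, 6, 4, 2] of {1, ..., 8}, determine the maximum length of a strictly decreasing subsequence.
4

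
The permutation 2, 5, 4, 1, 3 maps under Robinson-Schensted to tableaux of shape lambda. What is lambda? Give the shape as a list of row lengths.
Row-insert each entry into an empty tableau.

After inserting 2: P = [[2]].
After inserting 5: P = [[2, 5]].
After inserting 4: P = [[2, 4], [5]].
After inserting 1: P = [[1, 4], [2], [5]].
After inserting 3: P = [[1, 3], [2, 4], [5]].

The final insertion tableau P = [[1, 3], [2, 4], [5]] has shape [2, 2, 1].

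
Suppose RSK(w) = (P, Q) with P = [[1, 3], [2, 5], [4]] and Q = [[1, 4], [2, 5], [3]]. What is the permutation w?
4 2 1 5 3

Reverse the RSK construction: for i from n down to 1, find the cell of Q containing i, remove the entry at that cell from P, and reverse-bump it up through P; the value ejected from row 1 is w(i).

Step i=5: Q has 5 at row 2, column 2; remove 5 from row 2 of P and reverse-bump: 5 enters row 1 and ejects 3. So w(5) = 3. P is now [[1, 5], [2], [4]].
Step i=4: Q has 4 at row 1, column 2; remove that cell from P, ejecting 5. So w(4) = 5. P is now [[1], [2], [4]].
Step i=3: Q has 3 at row 3, column 1; remove 4 from row 3 of P and reverse-bump: 4 enters row 2 and ejects 2; 2 enters row 1 and ejects 1. So w(3) = 1. P is now [[2], [4]].
Step i=2: Q has 2 at row 2, column 1; remove 4 from row 2 of P and reverse-bump: 4 enters row 1 and ejects 2. So w(2) = 2. P is now [[4]].
Step i=1: Q has 1 at row 1, column 1; remove that cell from P, ejecting 4. So w(1) = 4. P is now [].

So w = 4 2 1 5 3.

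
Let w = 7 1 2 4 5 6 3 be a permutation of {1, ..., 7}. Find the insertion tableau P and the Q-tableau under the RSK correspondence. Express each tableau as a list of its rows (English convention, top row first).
Insert each entry of the permutation into P by Schensted row insertion, recording in Q the position of each new cell.

After inserting 7: P = [[7]].
After inserting 1: P = [[1], [7]].
After inserting 2: P = [[1, 2], [7]].
After inserting 4: P = [[1, 2, 4], [7]].
After inserting 5: P = [[1, 2, 4, 5], [7]].
After inserting 6: P = [[1, 2, 4, 5, 6], [7]].
After inserting 3: P = [[1, 2, 3, 5, 6], [4], [7]].

So P = [[1, 2, 3, 5, 6], [4], [7]], Q = [[1, 3, 4, 5, 6], [2], [7]].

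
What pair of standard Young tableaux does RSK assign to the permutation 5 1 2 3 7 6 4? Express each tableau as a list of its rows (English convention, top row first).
Insert each entry of the permutation into P by Schensted row insertion, recording in Q the position of each new cell.

Insert 5: appended to row 1. P = [[5]].
Insert 1: 1 bumps 5 from row 1; 5 starts row 2. P = [[1], [5]].
Insert 2: appended to row 1. P = [[1, 2], [5]].
Insert 3: appended to row 1. P = [[1, 2, 3], [5]].
Insert 7: appended to row 1. P = [[1, 2, 3, 7], [5]].
Insert 6: 6 bumps 7 from row 1; 7 appends to row 2. P = [[1, 2, 3, 6], [5, 7]].
Insert 4: 4 bumps 6 from row 1; 6 bumps 7 from row 2; 7 starts row 3. P = [[1, 2, 3, 4], [5, 6], [7]].

So P = [[1, 2, 3, 4], [5, 6], [7]], Q = [[1, 3, 4, 5], [2, 6], [7]].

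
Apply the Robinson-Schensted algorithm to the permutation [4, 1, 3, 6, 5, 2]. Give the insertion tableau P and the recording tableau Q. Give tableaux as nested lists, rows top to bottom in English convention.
P = [[1, 2, 5], [3, 6], [4]], Q = [[1, 3, 4], [2, 5], [6]]

Insert each entry of the permutation into P by Schensted row insertion, recording in Q the position of each new cell.

After inserting 4: P = [[4]].
After inserting 1: P = [[1], [4]].
After inserting 3: P = [[1, 3], [4]].
After inserting 6: P = [[1, 3, 6], [4]].
After inserting 5: P = [[1, 3, 5], [4, 6]].
After inserting 2: P = [[1, 2, 5], [3, 6], [4]].

So P = [[1, 2, 5], [3, 6], [4]], Q = [[1, 3, 4], [2, 5], [6]].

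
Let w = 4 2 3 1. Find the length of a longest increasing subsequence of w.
2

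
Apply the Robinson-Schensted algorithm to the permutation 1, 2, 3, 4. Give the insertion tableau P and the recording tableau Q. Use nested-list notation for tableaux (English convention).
Insert each entry of the permutation into P by Schensted row insertion, recording in Q the position of each new cell.

Insert 1: appended to row 1. P = [[1]].
Insert 2: appended to row 1. P = [[1, 2]].
Insert 3: appended to row 1. P = [[1, 2, 3]].
Insert 4: appended to row 1. P = [[1, 2, 3, 4]].

So P = [[1, 2, 3, 4]], Q = [[1, 2, 3, 4]].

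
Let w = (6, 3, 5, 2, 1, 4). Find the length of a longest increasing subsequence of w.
2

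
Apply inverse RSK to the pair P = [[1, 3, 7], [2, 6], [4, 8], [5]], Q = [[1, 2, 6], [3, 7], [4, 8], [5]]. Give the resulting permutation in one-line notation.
Reverse RSK: for i = n, n-1, ..., 1, locate i in Q, remove the corresponding corner cell from P, and reverse-bump its entry up through P; the value ejected from row 1 is w(i).

So w = 5 6 4 2 1 8 7 3.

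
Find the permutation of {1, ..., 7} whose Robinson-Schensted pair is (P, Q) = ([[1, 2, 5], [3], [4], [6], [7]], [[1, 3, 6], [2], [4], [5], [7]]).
Reverse the RSK construction: for i from n down to 1, find the cell of Q containing i, remove the entry at that cell from P, and reverse-bump it up through P; the value ejected from row 1 is w(i).

Step i=7: Q has 7 at row 5, column 1; remove 7 from row 5 of P and reverse-bump: 7 enters row 4 and ejects 6; 6 enters row 3 and ejects 4; 4 enters row 2 and ejects 3; 3 enters row 1 and ejects 2. So w(7) = 2. P is now [[1, 3, 5], [4], [6], [7]].
Step i=6: Q has 6 at row 1, column 3; remove that cell from P, ejecting 5. So w(6) = 5. P is now [[1, 3], [4], [6], [7]].
Step i=5: Q has 5 at row 4, column 1; remove 7 from row 4 of P and reverse-bump: 7 enters row 3 and ejects 6; 6 enters row 2 and ejects 4; 4 enters row 1 and ejects 3. So w(5) = 3. P is now [[1, 4], [6], [7]].
Step i=4: Q has 4 at row 3, column 1; remove 7 from row 3 of P and reverse-bump: 7 enters row 2 and ejects 6; 6 enters row 1 and ejects 4. So w(4) = 4. P is now [[1, 6], [7]].
Step i=3: Q has 3 at row 1, column 2; remove that cell from P, ejecting 6. So w(3) = 6. P is now [[1], [7]].
Step i=2: Q has 2 at row 2, column 1; remove 7 from row 2 of P and reverse-bump: 7 enters row 1 and ejects 1. So w(2) = 1. P is now [[7]].
Step i=1: Q has 1 at row 1, column 1; remove that cell from P, ejecting 7. So w(1) = 7. P is now [].

So w = 7 1 6 4 3 5 2.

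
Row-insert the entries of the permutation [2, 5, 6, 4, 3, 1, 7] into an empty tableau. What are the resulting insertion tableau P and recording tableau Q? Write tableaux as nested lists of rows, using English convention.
P = [[1, 3, 6, 7], [2], [4], [5]], Q = [[1, 2, 3, 7], [4], [5], [6]]

Insert each entry of the permutation into P by Schensted row insertion, recording in Q the position of each new cell.

Insert 2: appended to row 1. P = [[2]].
Insert 5: appended to row 1. P = [[2, 5]].
Insert 6: appended to row 1. P = [[2, 5, 6]].
Insert 4: 4 bumps 5 from row 1; 5 starts row 2. P = [[2, 4, 6], [5]].
Insert 3: 3 bumps 4 from row 1; 4 bumps 5 from row 2; 5 starts row 3. P = [[2, 3, 6], [4], [5]].
Insert 1: 1 bumps 2 from row 1; 2 bumps 4 from row 2; 4 bumps 5 from row 3; 5 starts row 4. P = [[1, 3, 6], [2], [4], [5]].
Insert 7: appended to row 1. P = [[1, 3, 6, 7], [2], [4], [5]].

So P = [[1, 3, 6, 7], [2], [4], [5]], Q = [[1, 2, 3, 7], [4], [5], [6]].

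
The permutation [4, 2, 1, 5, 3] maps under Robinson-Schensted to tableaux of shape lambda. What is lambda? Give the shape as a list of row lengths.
[2, 2, 1]

Row-insert each entry into an empty tableau.

After inserting 4: P = [[4]].
After inserting 2: P = [[2], [4]].
After inserting 1: P = [[1], [2], [4]].
After inserting 5: P = [[1, 5], [2], [4]].
After inserting 3: P = [[1, 3], [2, 5], [4]].

The final insertion tableau P = [[1, 3], [2, 5], [4]] has shape [2, 2, 1].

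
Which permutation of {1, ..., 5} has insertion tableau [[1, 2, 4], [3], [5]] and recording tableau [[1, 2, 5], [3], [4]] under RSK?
Reverse RSK: for i = n, n-1, ..., 1, locate i in Q, remove the corresponding corner cell from P, and reverse-bump its entry up through P; the value ejected from row 1 is w(i).

So w = 1 5 3 2 4.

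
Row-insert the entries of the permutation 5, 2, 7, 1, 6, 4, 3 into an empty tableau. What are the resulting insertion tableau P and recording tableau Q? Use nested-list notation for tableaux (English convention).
Insert each entry of the permutation into P by Schensted row insertion, recording in Q the position of each new cell.

Insert 5: appended to row 1. P = [[5]].
Insert 2: 2 bumps 5 from row 1; 5 starts row 2. P = [[2], [5]].
Insert 7: appended to row 1. P = [[2, 7], [5]].
Insert 1: 1 bumps 2 from row 1; 2 bumps 5 from row 2; 5 starts row 3. P = [[1, 7], [2], [5]].
Insert 6: 6 bumps 7 from row 1; 7 appends to row 2. P = [[1, 6], [2, 7], [5]].
Insert 4: 4 bumps 6 from row 1; 6 bumps 7 from row 2; 7 appends to row 3. P = [[1, 4], [2, 6], [5, 7]].
Insert 3: 3 bumps 4 from row 1; 4 bumps 6 from row 2; 6 bumps 7 from row 3; 7 starts row 4. P = [[1, 3], [2, 4], [5, 6], [7]].

So P = [[1, 3], [2, 4], [5, 6], [7]], Q = [[1, 3], [2, 5], [4, 6], [7]].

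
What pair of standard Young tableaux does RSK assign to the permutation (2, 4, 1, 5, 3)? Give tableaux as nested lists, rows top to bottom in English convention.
Insert each entry of the permutation into P by Schensted row insertion, recording in Q the position of each new cell.

Insert 2: appended to row 1. P = [[2]], Q = [[1]].
Insert 4: appended to row 1. P = [[2, 4]], Q = [[1, 2]].
Insert 1: 1 bumps 2 from row 1; 2 starts row 2. P = [[1, 4], [2]], Q = [[1, 2], [3]].
Insert 5: appended to row 1. P = [[1, 4, 5], [2]], Q = [[1, 2, 4], [3]].
Insert 3: 3 bumps 4 from row 1; 4 appends to row 2. P = [[1, 3, 5], [2, 4]], Q = [[1, 2, 4], [3, 5]].

So P = [[1, 3, 5], [2, 4]], Q = [[1, 2, 4], [3, 5]].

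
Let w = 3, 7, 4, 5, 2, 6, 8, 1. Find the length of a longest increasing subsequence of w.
5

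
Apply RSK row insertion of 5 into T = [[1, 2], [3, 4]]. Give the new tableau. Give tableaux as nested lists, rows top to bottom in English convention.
5 is larger than every entry of row 1, so it is appended to row 1. The new tableau is [[1, 2, 5], [3, 4]].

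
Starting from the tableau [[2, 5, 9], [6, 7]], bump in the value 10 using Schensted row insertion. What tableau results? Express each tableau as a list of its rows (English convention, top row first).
10 is larger than every entry of row 1, so it is appended to row 1. The new tableau is [[2, 5, 9, 10], [6, 7]].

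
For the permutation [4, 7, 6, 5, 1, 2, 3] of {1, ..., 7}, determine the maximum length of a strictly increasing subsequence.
3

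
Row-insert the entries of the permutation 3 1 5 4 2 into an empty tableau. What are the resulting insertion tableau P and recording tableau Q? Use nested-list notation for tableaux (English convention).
Insert each entry of the permutation into P by Schensted row insertion, recording in Q the position of each new cell.

Insert 3: appended to row 1. P = [[3]].
Insert 1: 1 bumps 3 from row 1; 3 starts row 2. P = [[1], [3]].
Insert 5: appended to row 1. P = [[1, 5], [3]].
Insert 4: 4 bumps 5 from row 1; 5 appends to row 2. P = [[1, 4], [3, 5]].
Insert 2: 2 bumps 4 from row 1; 4 bumps 5 from row 2; 5 starts row 3. P = [[1, 2], [3, 4], [5]].

So P = [[1, 2], [3, 4], [5]], Q = [[1, 3], [2, 4], [5]].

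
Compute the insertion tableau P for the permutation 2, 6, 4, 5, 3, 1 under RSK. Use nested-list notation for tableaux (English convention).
P = [[1, 3, 5], [2], [4], [6]]

Insert 2: appended to row 1. P = [[2]].
Insert 6: appended to row 1. P = [[2, 6]].
Insert 4: 4 bumps 6 from row 1; 6 starts row 2. P = [[2, 4], [6]].
Insert 5: appended to row 1. P = [[2, 4, 5], [6]].
Insert 3: 3 bumps 4 from row 1; 4 bumps 6 from row 2; 6 starts row 3. P = [[2, 3, 5], [4], [6]].
Insert 1: 1 bumps 2 from row 1; 2 bumps 4 from row 2; 4 bumps 6 from row 3; 6 starts row 4. P = [[1, 3, 5], [2], [4], [6]].

So P = [[1, 3, 5], [2], [4], [6]].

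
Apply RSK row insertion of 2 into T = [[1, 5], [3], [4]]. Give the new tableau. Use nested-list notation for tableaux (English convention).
In row 1, 2 replaces 5 (the leftmost entry greater than 2); 5 is bumped to row 2. 5 is appended to row 2. The new tableau is [[1, 2], [3, 5], [4]].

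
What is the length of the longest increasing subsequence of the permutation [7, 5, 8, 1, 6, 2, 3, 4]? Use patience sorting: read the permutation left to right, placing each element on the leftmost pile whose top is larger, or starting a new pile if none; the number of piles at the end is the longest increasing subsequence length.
4

7: new pile. tops = [7]
5: onto pile 1 (replacing 7). tops = [5]
8: new pile. tops = [5, 8]
1: onto pile 1 (replacing 5). tops = [1, 8]
6: onto pile 2 (replacing 8). tops = [1, 6]
2: onto pile 2 (replacing 6). tops = [1, 2]
3: new pile. tops = [1, 2, 3]
4: new pile. tops = [1, 2, 3, 4]

4 piles, so the longest increasing subsequence has length 4.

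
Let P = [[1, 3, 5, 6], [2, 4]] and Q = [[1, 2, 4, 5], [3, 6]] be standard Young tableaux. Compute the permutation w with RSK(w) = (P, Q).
Reverse the RSK construction: for i from n down to 1, find the cell of Q containing i, remove the entry at that cell from P, and reverse-bump it up through P; the value ejected from row 1 is w(i).

Step i=6: Q has 6 at row 2, column 2; remove 4 from row 2 of P and reverse-bump: 4 enters row 1 and ejects 3. So w(6) = 3. P is now [[1, 4, 5, 6], [2]].
Step i=5: Q has 5 at row 1, column 4; remove that cell from P, ejecting 6. So w(5) = 6. P is now [[1, 4, 5], [2]].
Step i=4: Q has 4 at row 1, column 3; remove that cell from P, ejecting 5. So w(4) = 5. P is now [[1, 4], [2]].
Step i=3: Q has 3 at row 2, column 1; remove 2 from row 2 of P and reverse-bump: 2 enters row 1 and ejects 1. So w(3) = 1. P is now [[2, 4]].
Step i=2: Q has 2 at row 1, column 2; remove that cell from P, ejecting 4. So w(2) = 4. P is now [[2]].
Step i=1: Q has 1 at row 1, column 1; remove that cell from P, ejecting 2. So w(1) = 2. P is now [].

So w = 2 4 1 5 6 3.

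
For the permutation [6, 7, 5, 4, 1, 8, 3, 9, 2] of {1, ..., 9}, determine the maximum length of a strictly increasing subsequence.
4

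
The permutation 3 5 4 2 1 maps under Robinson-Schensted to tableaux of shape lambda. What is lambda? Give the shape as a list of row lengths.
RSK row insertion gives P = [[1, 4], [2], [3], [5]], which has shape [2, 1, 1, 1].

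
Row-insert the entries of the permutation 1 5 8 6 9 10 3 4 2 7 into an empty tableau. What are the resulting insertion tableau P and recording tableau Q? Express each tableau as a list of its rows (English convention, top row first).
P = [[1, 2, 4, 7, 10], [3, 6, 9], [5], [8]], Q = [[1, 2, 3, 5, 6], [4, 8, 10], [7], [9]]

Insert each entry of the permutation into P by Schensted row insertion, recording in Q the position of each new cell.

After inserting 1: P = [[1]].
After inserting 5: P = [[1, 5]].
After inserting 8: P = [[1, 5, 8]].
After inserting 6: P = [[1, 5, 6], [8]].
After inserting 9: P = [[1, 5, 6, 9], [8]].
After inserting 10: P = [[1, 5, 6, 9, 10], [8]].
After inserting 3: P = [[1, 3, 6, 9, 10], [5], [8]].
After inserting 4: P = [[1, 3, 4, 9, 10], [5, 6], [8]].
After inserting 2: P = [[1, 2, 4, 9, 10], [3, 6], [5], [8]].
After inserting 7: P = [[1, 2, 4, 7, 10], [3, 6, 9], [5], [8]].

So P = [[1, 2, 4, 7, 10], [3, 6, 9], [5], [8]], Q = [[1, 2, 3, 5, 6], [4, 8, 10], [7], [9]].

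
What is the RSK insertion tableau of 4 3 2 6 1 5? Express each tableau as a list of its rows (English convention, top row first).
Insert 4: appended to row 1. P = [[4]].
Insert 3: 3 bumps 4 from row 1; 4 starts row 2. P = [[3], [4]].
Insert 2: 2 bumps 3 from row 1; 3 bumps 4 from row 2; 4 starts row 3. P = [[2], [3], [4]].
Insert 6: appended to row 1. P = [[2, 6], [3], [4]].
Insert 1: 1 bumps 2 from row 1; 2 bumps 3 from row 2; 3 bumps 4 from row 3; 4 starts row 4. P = [[1, 6], [2], [3], [4]].
Insert 5: 5 bumps 6 from row 1; 6 appends to row 2. P = [[1, 5], [2, 6], [3], [4]].

So P = [[1, 5], [2, 6], [3], [4]].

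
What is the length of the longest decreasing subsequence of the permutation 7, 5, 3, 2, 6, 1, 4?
5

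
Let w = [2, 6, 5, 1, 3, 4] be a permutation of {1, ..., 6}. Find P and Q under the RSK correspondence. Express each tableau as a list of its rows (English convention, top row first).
Insert each entry of the permutation into P by Schensted row insertion, recording in Q the position of each new cell.

Insert 2: appended to row 1. P = [[2]].
Insert 6: appended to row 1. P = [[2, 6]].
Insert 5: 5 bumps 6 from row 1; 6 starts row 2. P = [[2, 5], [6]].
Insert 1: 1 bumps 2 from row 1; 2 bumps 6 from row 2; 6 starts row 3. P = [[1, 5], [2], [6]].
Insert 3: 3 bumps 5 from row 1; 5 appends to row 2. P = [[1, 3], [2, 5], [6]].
Insert 4: appended to row 1. P = [[1, 3, 4], [2, 5], [6]].

So P = [[1, 3, 4], [2, 5], [6]], Q = [[1, 2, 6], [3, 5], [4]].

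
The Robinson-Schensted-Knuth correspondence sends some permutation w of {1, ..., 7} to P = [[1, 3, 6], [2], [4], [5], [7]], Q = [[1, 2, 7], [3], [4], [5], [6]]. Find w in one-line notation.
2 7 5 4 3 1 6

Reverse RSK: for i = n, n-1, ..., 1, locate i in Q, remove the corresponding corner cell from P, and reverse-bump its entry up through P; the value ejected from row 1 is w(i).

So w = 2 7 5 4 3 1 6.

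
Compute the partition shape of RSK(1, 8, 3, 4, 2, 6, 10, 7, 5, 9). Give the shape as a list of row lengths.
[6, 2, 2]

Row-insert each entry into an empty tableau.

After inserting 1: P = [[1]].
After inserting 8: P = [[1, 8]].
After inserting 3: P = [[1, 3], [8]].
After inserting 4: P = [[1, 3, 4], [8]].
After inserting 2: P = [[1, 2, 4], [3], [8]].
After inserting 6: P = [[1, 2, 4, 6], [3], [8]].
After inserting 10: P = [[1, 2, 4, 6, 10], [3], [8]].
After inserting 7: P = [[1, 2, 4, 6, 7], [3, 10], [8]].
After inserting 5: P = [[1, 2, 4, 5, 7], [3, 6], [8, 10]].
After inserting 9: P = [[1, 2, 4, 5, 7, 9], [3, 6], [8, 10]].

The final insertion tableau P = [[1, 2, 4, 5, 7, 9], [3, 6], [8, 10]] has shape [6, 2, 2].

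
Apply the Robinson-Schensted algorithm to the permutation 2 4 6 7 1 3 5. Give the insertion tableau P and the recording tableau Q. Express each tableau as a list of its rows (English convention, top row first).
Insert each entry of the permutation into P by Schensted row insertion, recording in Q the position of each new cell.

After inserting 2: P = [[2]].
After inserting 4: P = [[2, 4]].
After inserting 6: P = [[2, 4, 6]].
After inserting 7: P = [[2, 4, 6, 7]].
After inserting 1: P = [[1, 4, 6, 7], [2]].
After inserting 3: P = [[1, 3, 6, 7], [2, 4]].
After inserting 5: P = [[1, 3, 5, 7], [2, 4, 6]].

So P = [[1, 3, 5, 7], [2, 4, 6]], Q = [[1, 2, 3, 4], [5, 6, 7]].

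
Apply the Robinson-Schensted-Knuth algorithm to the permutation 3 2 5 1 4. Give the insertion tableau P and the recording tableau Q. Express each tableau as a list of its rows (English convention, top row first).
P = [[1, 4], [2, 5], [3]], Q = [[1, 3], [2, 5], [4]]

Insert each entry of the permutation into P by Schensted row insertion, recording in Q the position of each new cell.

Insert 3: appended to row 1. P = [[3]].
Insert 2: 2 bumps 3 from row 1; 3 starts row 2. P = [[2], [3]].
Insert 5: appended to row 1. P = [[2, 5], [3]].
Insert 1: 1 bumps 2 from row 1; 2 bumps 3 from row 2; 3 starts row 3. P = [[1, 5], [2], [3]].
Insert 4: 4 bumps 5 from row 1; 5 appends to row 2. P = [[1, 4], [2, 5], [3]].

So P = [[1, 4], [2, 5], [3]], Q = [[1, 3], [2, 5], [4]].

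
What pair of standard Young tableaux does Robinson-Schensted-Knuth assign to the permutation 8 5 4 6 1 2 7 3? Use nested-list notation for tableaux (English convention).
P = [[1, 2, 3], [4, 6, 7], [5], [8]], Q = [[1, 4, 7], [2, 6, 8], [3], [5]]

Insert each entry of the permutation into P by Schensted row insertion, recording in Q the position of each new cell.

Insert 8: appended to row 1. P = [[8]].
Insert 5: 5 bumps 8 from row 1; 8 starts row 2. P = [[5], [8]].
Insert 4: 4 bumps 5 from row 1; 5 bumps 8 from row 2; 8 starts row 3. P = [[4], [5], [8]].
Insert 6: appended to row 1. P = [[4, 6], [5], [8]].
Insert 1: 1 bumps 4 from row 1; 4 bumps 5 from row 2; 5 bumps 8 from row 3; 8 starts row 4. P = [[1, 6], [4], [5], [8]].
Insert 2: 2 bumps 6 from row 1; 6 appends to row 2. P = [[1, 2], [4, 6], [5], [8]].
Insert 7: appended to row 1. P = [[1, 2, 7], [4, 6], [5], [8]].
Insert 3: 3 bumps 7 from row 1; 7 appends to row 2. P = [[1, 2, 3], [4, 6, 7], [5], [8]].

So P = [[1, 2, 3], [4, 6, 7], [5], [8]], Q = [[1, 4, 7], [2, 6, 8], [3], [5]].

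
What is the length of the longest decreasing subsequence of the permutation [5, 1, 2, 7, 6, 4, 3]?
4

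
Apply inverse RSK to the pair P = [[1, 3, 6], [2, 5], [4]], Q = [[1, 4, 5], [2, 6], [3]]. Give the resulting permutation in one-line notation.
Reverse the RSK construction: for i from n down to 1, find the cell of Q containing i, remove the entry at that cell from P, and reverse-bump it up through P; the value ejected from row 1 is w(i).

Step i=6: Q has 6 at row 2, column 2; remove 5 from row 2 of P and reverse-bump: 5 enters row 1 and ejects 3. So w(6) = 3. P is now [[1, 5, 6], [2], [4]].
Step i=5: Q has 5 at row 1, column 3; remove that cell from P, ejecting 6. So w(5) = 6. P is now [[1, 5], [2], [4]].
Step i=4: Q has 4 at row 1, column 2; remove that cell from P, ejecting 5. So w(4) = 5. P is now [[1], [2], [4]].
Step i=3: Q has 3 at row 3, column 1; remove 4 from row 3 of P and reverse-bump: 4 enters row 2 and ejects 2; 2 enters row 1 and ejects 1. So w(3) = 1. P is now [[2], [4]].
Step i=2: Q has 2 at row 2, column 1; remove 4 from row 2 of P and reverse-bump: 4 enters row 1 and ejects 2. So w(2) = 2. P is now [[4]].
Step i=1: Q has 1 at row 1, column 1; remove that cell from P, ejecting 4. So w(1) = 4. P is now [].

So w = 4 2 1 5 6 3.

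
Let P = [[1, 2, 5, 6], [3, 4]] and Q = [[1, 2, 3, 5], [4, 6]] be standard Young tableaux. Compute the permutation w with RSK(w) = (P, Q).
3 4 5 1 6 2

Reverse the RSK construction: for i from n down to 1, find the cell of Q containing i, remove the entry at that cell from P, and reverse-bump it up through P; the value ejected from row 1 is w(i).

Step i=6: Q has 6 at row 2, column 2; remove 4 from row 2 of P and reverse-bump: 4 enters row 1 and ejects 2. So w(6) = 2. P is now [[1, 4, 5, 6], [3]].
Step i=5: Q has 5 at row 1, column 4; remove that cell from P, ejecting 6. So w(5) = 6. P is now [[1, 4, 5], [3]].
Step i=4: Q has 4 at row 2, column 1; remove 3 from row 2 of P and reverse-bump: 3 enters row 1 and ejects 1. So w(4) = 1. P is now [[3, 4, 5]].
Step i=3: Q has 3 at row 1, column 3; remove that cell from P, ejecting 5. So w(3) = 5. P is now [[3, 4]].
Step i=2: Q has 2 at row 1, column 2; remove that cell from P, ejecting 4. So w(2) = 4. P is now [[3]].
Step i=1: Q has 1 at row 1, column 1; remove that cell from P, ejecting 3. So w(1) = 3. P is now [].

So w = 3 4 5 1 6 2.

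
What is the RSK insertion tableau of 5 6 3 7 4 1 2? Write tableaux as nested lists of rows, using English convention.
P = [[1, 2, 7], [3, 4], [5, 6]]

After inserting 5: P = [[5]].
After inserting 6: P = [[5, 6]].
After inserting 3: P = [[3, 6], [5]].
After inserting 7: P = [[3, 6, 7], [5]].
After inserting 4: P = [[3, 4, 7], [5, 6]].
After inserting 1: P = [[1, 4, 7], [3, 6], [5]].
After inserting 2: P = [[1, 2, 7], [3, 4], [5, 6]].

So P = [[1, 2, 7], [3, 4], [5, 6]].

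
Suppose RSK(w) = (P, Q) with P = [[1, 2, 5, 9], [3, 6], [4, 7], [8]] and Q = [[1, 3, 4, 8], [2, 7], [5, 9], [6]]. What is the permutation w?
Reverse the RSK construction: for i from n down to 1, find the cell of Q containing i, remove the entry at that cell from P, and reverse-bump it up through P; the value ejected from row 1 is w(i).

Step i=9: Q has 9 at row 3, column 2; remove 7 from row 3 of P and reverse-bump: 7 enters row 2 and ejects 6; 6 enters row 1 and ejects 5. So w(9) = 5. P is now [[1, 2, 6, 9], [3, 7], [4], [8]].
Step i=8: Q has 8 at row 1, column 4; remove that cell from P, ejecting 9. So w(8) = 9. P is now [[1, 2, 6], [3, 7], [4], [8]].
Step i=7: Q has 7 at row 2, column 2; remove 7 from row 2 of P and reverse-bump: 7 enters row 1 and ejects 6. So w(7) = 6. P is now [[1, 2, 7], [3], [4], [8]].
Step i=6: Q has 6 at row 4, column 1; remove 8 from row 4 of P and reverse-bump: 8 enters row 3 and ejects 4; 4 enters row 2 and ejects 3; 3 enters row 1 and ejects 2. So w(6) = 2. P is now [[1, 3, 7], [4], [8]].
Step i=5: Q has 5 at row 3, column 1; remove 8 from row 3 of P and reverse-bump: 8 enters row 2 and ejects 4; 4 enters row 1 and ejects 3. So w(5) = 3. P is now [[1, 4, 7], [8]].
Step i=4: Q has 4 at row 1, column 3; remove that cell from P, ejecting 7. So w(4) = 7. P is now [[1, 4], [8]].
Step i=3: Q has 3 at row 1, column 2; remove that cell from P, ejecting 4. So w(3) = 4. P is now [[1], [8]].
Step i=2: Q has 2 at row 2, column 1; remove 8 from row 2 of P and reverse-bump: 8 enters row 1 and ejects 1. So w(2) = 1. P is now [[8]].
Step i=1: Q has 1 at row 1, column 1; remove that cell from P, ejecting 8. So w(1) = 8. P is now [].

So w = 8 1 4 7 3 2 6 9 5.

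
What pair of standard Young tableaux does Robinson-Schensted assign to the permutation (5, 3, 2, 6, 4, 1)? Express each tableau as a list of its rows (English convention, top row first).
Insert each entry of the permutation into P by Schensted row insertion, recording in Q the position of each new cell.

Insert 5: appended to row 1. P = [[5]].
Insert 3: 3 bumps 5 from row 1; 5 starts row 2. P = [[3], [5]].
Insert 2: 2 bumps 3 from row 1; 3 bumps 5 from row 2; 5 starts row 3. P = [[2], [3], [5]].
Insert 6: appended to row 1. P = [[2, 6], [3], [5]].
Insert 4: 4 bumps 6 from row 1; 6 appends to row 2. P = [[2, 4], [3, 6], [5]].
Insert 1: 1 bumps 2 from row 1; 2 bumps 3 from row 2; 3 bumps 5 from row 3; 5 starts row 4. P = [[1, 4], [2, 6], [3], [5]].

So P = [[1, 4], [2, 6], [3], [5]], Q = [[1, 4], [2, 5], [3], [6]].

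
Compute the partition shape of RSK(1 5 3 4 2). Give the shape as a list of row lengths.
[3, 1, 1]

Row-insert each entry into an empty tableau.

After inserting 1: P = [[1]].
After inserting 5: P = [[1, 5]].
After inserting 3: P = [[1, 3], [5]].
After inserting 4: P = [[1, 3, 4], [5]].
After inserting 2: P = [[1, 2, 4], [3], [5]].

The final insertion tableau P = [[1, 2, 4], [3], [5]] has shape [3, 1, 1].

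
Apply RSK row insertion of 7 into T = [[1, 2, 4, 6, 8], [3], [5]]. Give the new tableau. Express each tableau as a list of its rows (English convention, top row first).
In row 1, 7 replaces 8 (the leftmost entry greater than 7); 8 is bumped to row 2. 8 is appended to row 2. The new tableau is [[1, 2, 4, 6, 7], [3, 8], [5]].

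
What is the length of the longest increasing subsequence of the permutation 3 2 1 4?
2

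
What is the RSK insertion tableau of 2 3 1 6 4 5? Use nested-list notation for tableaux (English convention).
P = [[1, 3, 4, 5], [2, 6]]

Insert 2: appended to row 1. P = [[2]].
Insert 3: appended to row 1. P = [[2, 3]].
Insert 1: 1 bumps 2 from row 1; 2 starts row 2. P = [[1, 3], [2]].
Insert 6: appended to row 1. P = [[1, 3, 6], [2]].
Insert 4: 4 bumps 6 from row 1; 6 appends to row 2. P = [[1, 3, 4], [2, 6]].
Insert 5: appended to row 1. P = [[1, 3, 4, 5], [2, 6]].

So P = [[1, 3, 4, 5], [2, 6]].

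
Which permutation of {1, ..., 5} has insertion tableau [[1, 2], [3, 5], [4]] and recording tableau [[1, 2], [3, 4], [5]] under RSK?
Reverse the RSK construction: for i from n down to 1, find the cell of Q containing i, remove the entry at that cell from P, and reverse-bump it up through P; the value ejected from row 1 is w(i).

Step i=5: Q has 5 at row 3, column 1; remove 4 from row 3 of P and reverse-bump: 4 enters row 2 and ejects 3; 3 enters row 1 and ejects 2. So w(5) = 2. P is now [[1, 3], [4, 5]].
Step i=4: Q has 4 at row 2, column 2; remove 5 from row 2 of P and reverse-bump: 5 enters row 1 and ejects 3. So w(4) = 3. P is now [[1, 5], [4]].
Step i=3: Q has 3 at row 2, column 1; remove 4 from row 2 of P and reverse-bump: 4 enters row 1 and ejects 1. So w(3) = 1. P is now [[4, 5]].
Step i=2: Q has 2 at row 1, column 2; remove that cell from P, ejecting 5. So w(2) = 5. P is now [[4]].
Step i=1: Q has 1 at row 1, column 1; remove that cell from P, ejecting 4. So w(1) = 4. P is now [].

So w = 4 5 1 3 2.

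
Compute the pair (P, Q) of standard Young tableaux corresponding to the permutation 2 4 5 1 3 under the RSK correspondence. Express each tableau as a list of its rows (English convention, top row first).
P = [[1, 3, 5], [2, 4]], Q = [[1, 2, 3], [4, 5]]

Insert each entry of the permutation into P by Schensted row insertion, recording in Q the position of each new cell.

Insert 2: appended to row 1. P = [[2]], Q = [[1]].
Insert 4: appended to row 1. P = [[2, 4]], Q = [[1, 2]].
Insert 5: appended to row 1. P = [[2, 4, 5]], Q = [[1, 2, 3]].
Insert 1: 1 bumps 2 from row 1; 2 starts row 2. P = [[1, 4, 5], [2]], Q = [[1, 2, 3], [4]].
Insert 3: 3 bumps 4 from row 1; 4 appends to row 2. P = [[1, 3, 5], [2, 4]], Q = [[1, 2, 3], [4, 5]].

So P = [[1, 3, 5], [2, 4]], Q = [[1, 2, 3], [4, 5]].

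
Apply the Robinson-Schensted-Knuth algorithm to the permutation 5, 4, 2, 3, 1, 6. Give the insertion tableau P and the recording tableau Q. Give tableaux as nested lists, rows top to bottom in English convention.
P = [[1, 3, 6], [2], [4], [5]], Q = [[1, 4, 6], [2], [3], [5]]

Insert each entry of the permutation into P by Schensted row insertion, recording in Q the position of each new cell.

Insert 5: appended to row 1. P = [[5]], Q = [[1]].
Insert 4: 4 bumps 5 from row 1; 5 starts row 2. P = [[4], [5]], Q = [[1], [2]].
Insert 2: 2 bumps 4 from row 1; 4 bumps 5 from row 2; 5 starts row 3. P = [[2], [4], [5]], Q = [[1], [2], [3]].
Insert 3: appended to row 1. P = [[2, 3], [4], [5]], Q = [[1, 4], [2], [3]].
Insert 1: 1 bumps 2 from row 1; 2 bumps 4 from row 2; 4 bumps 5 from row 3; 5 starts row 4. P = [[1, 3], [2], [4], [5]], Q = [[1, 4], [2], [3], [5]].
Insert 6: appended to row 1. P = [[1, 3, 6], [2], [4], [5]], Q = [[1, 4, 6], [2], [3], [5]].

So P = [[1, 3, 6], [2], [4], [5]], Q = [[1, 4, 6], [2], [3], [5]].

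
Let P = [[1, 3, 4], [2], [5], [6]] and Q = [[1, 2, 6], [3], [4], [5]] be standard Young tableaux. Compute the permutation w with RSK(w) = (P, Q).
Reverse the RSK construction: for i from n down to 1, find the cell of Q containing i, remove the entry at that cell from P, and reverse-bump it up through P; the value ejected from row 1 is w(i).

Step i=6: Q has 6 at row 1, column 3; remove that cell from P, ejecting 4. So w(6) = 4. P is now [[1, 3], [2], [5], [6]].
Step i=5: Q has 5 at row 4, column 1; remove 6 from row 4 of P and reverse-bump: 6 enters row 3 and ejects 5; 5 enters row 2 and ejects 2; 2 enters row 1 and ejects 1. So w(5) = 1. P is now [[2, 3], [5], [6]].
Step i=4: Q has 4 at row 3, column 1; remove 6 from row 3 of P and reverse-bump: 6 enters row 2 and ejects 5; 5 enters row 1 and ejects 3. So w(4) = 3. P is now [[2, 5], [6]].
Step i=3: Q has 3 at row 2, column 1; remove 6 from row 2 of P and reverse-bump: 6 enters row 1 and ejects 5. So w(3) = 5. P is now [[2, 6]].
Step i=2: Q has 2 at row 1, column 2; remove that cell from P, ejecting 6. So w(2) = 6. P is now [[2]].
Step i=1: Q has 1 at row 1, column 1; remove that cell from P, ejecting 2. So w(1) = 2. P is now [].

So w = 2 6 5 3 1 4.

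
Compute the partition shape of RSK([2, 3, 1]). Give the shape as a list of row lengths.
[2, 1]

Row-insert each entry into an empty tableau.

After inserting 2: P = [[2]].
After inserting 3: P = [[2, 3]].
After inserting 1: P = [[1, 3], [2]].

The final insertion tableau P = [[1, 3], [2]] has shape [2, 1].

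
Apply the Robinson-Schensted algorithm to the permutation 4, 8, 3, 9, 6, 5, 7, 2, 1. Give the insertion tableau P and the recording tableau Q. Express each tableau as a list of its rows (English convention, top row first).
Insert each entry of the permutation into P by Schensted row insertion, recording in Q the position of each new cell.

Insert 4: appended to row 1. P = [[4]], Q = [[1]].
Insert 8: appended to row 1. P = [[4, 8]], Q = [[1, 2]].
Insert 3: 3 bumps 4 from row 1; 4 starts row 2. P = [[3, 8], [4]], Q = [[1, 2], [3]].
Insert 9: appended to row 1. P = [[3, 8, 9], [4]], Q = [[1, 2, 4], [3]].
Insert 6: 6 bumps 8 from row 1; 8 appends to row 2. P = [[3, 6, 9], [4, 8]], Q = [[1, 2, 4], [3, 5]].
Insert 5: 5 bumps 6 from row 1; 6 bumps 8 from row 2; 8 starts row 3. P = [[3, 5, 9], [4, 6], [8]], Q = [[1, 2, 4], [3, 5], [6]].
Insert 7: 7 bumps 9 from row 1; 9 appends to row 2. P = [[3, 5, 7], [4, 6, 9], [8]], Q = [[1, 2, 4], [3, 5, 7], [6]].
Insert 2: 2 bumps 3 from row 1; 3 bumps 4 from row 2; 4 bumps 8 from row 3; 8 starts row 4. P = [[2, 5, 7], [3, 6, 9], [4], [8]], Q = [[1, 2, 4], [3, 5, 7], [6], [8]].
Insert 1: 1 bumps 2 from row 1; 2 bumps 3 from row 2; 3 bumps 4 from row 3; 4 bumps 8 from row 4; 8 starts row 5. P = [[1, 5, 7], [2, 6, 9], [3], [4], [8]], Q = [[1, 2, 4], [3, 5, 7], [6], [8], [9]].

So P = [[1, 5, 7], [2, 6, 9], [3], [4], [8]], Q = [[1, 2, 4], [3, 5, 7], [6], [8], [9]].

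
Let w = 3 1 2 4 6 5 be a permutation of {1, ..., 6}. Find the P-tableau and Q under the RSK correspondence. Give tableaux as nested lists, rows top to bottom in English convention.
P = [[1, 2, 4, 5], [3, 6]], Q = [[1, 3, 4, 5], [2, 6]]

Insert each entry of the permutation into P by Schensted row insertion, recording in Q the position of each new cell.

Insert 3: appended to row 1. P = [[3]], Q = [[1]].
Insert 1: 1 bumps 3 from row 1; 3 starts row 2. P = [[1], [3]], Q = [[1], [2]].
Insert 2: appended to row 1. P = [[1, 2], [3]], Q = [[1, 3], [2]].
Insert 4: appended to row 1. P = [[1, 2, 4], [3]], Q = [[1, 3, 4], [2]].
Insert 6: appended to row 1. P = [[1, 2, 4, 6], [3]], Q = [[1, 3, 4, 5], [2]].
Insert 5: 5 bumps 6 from row 1; 6 appends to row 2. P = [[1, 2, 4, 5], [3, 6]], Q = [[1, 3, 4, 5], [2, 6]].

So P = [[1, 2, 4, 5], [3, 6]], Q = [[1, 3, 4, 5], [2, 6]].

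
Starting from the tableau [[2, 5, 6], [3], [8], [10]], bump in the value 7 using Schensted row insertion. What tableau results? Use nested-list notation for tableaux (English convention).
7 is larger than every entry of row 1, so it is appended to row 1. The new tableau is [[2, 5, 6, 7], [3], [8], [10]].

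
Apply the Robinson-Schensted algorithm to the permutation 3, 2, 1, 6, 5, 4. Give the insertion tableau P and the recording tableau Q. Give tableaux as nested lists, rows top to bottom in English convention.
Insert each entry of the permutation into P by Schensted row insertion, recording in Q the position of each new cell.

After inserting 3: P = [[3]].
After inserting 2: P = [[2], [3]].
After inserting 1: P = [[1], [2], [3]].
After inserting 6: P = [[1, 6], [2], [3]].
After inserting 5: P = [[1, 5], [2, 6], [3]].
After inserting 4: P = [[1, 4], [2, 5], [3, 6]].

So P = [[1, 4], [2, 5], [3, 6]], Q = [[1, 4], [2, 5], [3, 6]].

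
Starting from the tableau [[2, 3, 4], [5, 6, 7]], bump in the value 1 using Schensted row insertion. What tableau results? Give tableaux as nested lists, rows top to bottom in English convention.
In row 1, 1 replaces 2 (the leftmost entry greater than 1); 2 is bumped to row 2. In row 2, 2 replaces 5 (the leftmost entry greater than 2); 5 is bumped to row 3. 5 starts a new row 3. The new tableau is [[1, 3, 4], [2, 6, 7], [5]].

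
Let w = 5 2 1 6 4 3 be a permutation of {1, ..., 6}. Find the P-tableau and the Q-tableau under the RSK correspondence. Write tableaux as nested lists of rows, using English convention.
Insert each entry of the permutation into P by Schensted row insertion, recording in Q the position of each new cell.

Insert 5: appended to row 1. P = [[5]].
Insert 2: 2 bumps 5 from row 1; 5 starts row 2. P = [[2], [5]].
Insert 1: 1 bumps 2 from row 1; 2 bumps 5 from row 2; 5 starts row 3. P = [[1], [2], [5]].
Insert 6: appended to row 1. P = [[1, 6], [2], [5]].
Insert 4: 4 bumps 6 from row 1; 6 appends to row 2. P = [[1, 4], [2, 6], [5]].
Insert 3: 3 bumps 4 from row 1; 4 bumps 6 from row 2; 6 appends to row 3. P = [[1, 3], [2, 4], [5, 6]].

So P = [[1, 3], [2, 4], [5, 6]], Q = [[1, 4], [2, 5], [3, 6]].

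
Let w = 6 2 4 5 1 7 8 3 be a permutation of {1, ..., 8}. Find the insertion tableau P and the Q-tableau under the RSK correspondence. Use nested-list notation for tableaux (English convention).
P = [[1, 3, 5, 7, 8], [2, 4], [6]], Q = [[1, 3, 4, 6, 7], [2, 8], [5]]

Insert each entry of the permutation into P by Schensted row insertion, recording in Q the position of each new cell.

Insert 6: appended to row 1. P = [[6]].
Insert 2: 2 bumps 6 from row 1; 6 starts row 2. P = [[2], [6]].
Insert 4: appended to row 1. P = [[2, 4], [6]].
Insert 5: appended to row 1. P = [[2, 4, 5], [6]].
Insert 1: 1 bumps 2 from row 1; 2 bumps 6 from row 2; 6 starts row 3. P = [[1, 4, 5], [2], [6]].
Insert 7: appended to row 1. P = [[1, 4, 5, 7], [2], [6]].
Insert 8: appended to row 1. P = [[1, 4, 5, 7, 8], [2], [6]].
Insert 3: 3 bumps 4 from row 1; 4 appends to row 2. P = [[1, 3, 5, 7, 8], [2, 4], [6]].

So P = [[1, 3, 5, 7, 8], [2, 4], [6]], Q = [[1, 3, 4, 6, 7], [2, 8], [5]].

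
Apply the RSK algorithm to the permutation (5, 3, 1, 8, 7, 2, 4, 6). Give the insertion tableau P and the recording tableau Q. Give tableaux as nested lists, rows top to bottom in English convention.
P = [[1, 2, 4, 6], [3, 7], [5, 8]], Q = [[1, 4, 7, 8], [2, 5], [3, 6]]

Insert each entry of the permutation into P by Schensted row insertion, recording in Q the position of each new cell.

Insert 5: appended to row 1. P = [[5]], Q = [[1]].
Insert 3: 3 bumps 5 from row 1; 5 starts row 2. P = [[3], [5]], Q = [[1], [2]].
Insert 1: 1 bumps 3 from row 1; 3 bumps 5 from row 2; 5 starts row 3. P = [[1], [3], [5]], Q = [[1], [2], [3]].
Insert 8: appended to row 1. P = [[1, 8], [3], [5]], Q = [[1, 4], [2], [3]].
Insert 7: 7 bumps 8 from row 1; 8 appends to row 2. P = [[1, 7], [3, 8], [5]], Q = [[1, 4], [2, 5], [3]].
Insert 2: 2 bumps 7 from row 1; 7 bumps 8 from row 2; 8 appends to row 3. P = [[1, 2], [3, 7], [5, 8]], Q = [[1, 4], [2, 5], [3, 6]].
Insert 4: appended to row 1. P = [[1, 2, 4], [3, 7], [5, 8]], Q = [[1, 4, 7], [2, 5], [3, 6]].
Insert 6: appended to row 1. P = [[1, 2, 4, 6], [3, 7], [5, 8]], Q = [[1, 4, 7, 8], [2, 5], [3, 6]].

So P = [[1, 2, 4, 6], [3, 7], [5, 8]], Q = [[1, 4, 7, 8], [2, 5], [3, 6]].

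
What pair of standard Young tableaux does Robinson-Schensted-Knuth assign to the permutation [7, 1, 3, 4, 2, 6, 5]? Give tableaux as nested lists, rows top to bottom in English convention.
Insert each entry of the permutation into P by Schensted row insertion, recording in Q the position of each new cell.

After inserting 7: P = [[7]].
After inserting 1: P = [[1], [7]].
After inserting 3: P = [[1, 3], [7]].
After inserting 4: P = [[1, 3, 4], [7]].
After inserting 2: P = [[1, 2, 4], [3], [7]].
After inserting 6: P = [[1, 2, 4, 6], [3], [7]].
After inserting 5: P = [[1, 2, 4, 5], [3, 6], [7]].

So P = [[1, 2, 4, 5], [3, 6], [7]], Q = [[1, 3, 4, 6], [2, 7], [5]].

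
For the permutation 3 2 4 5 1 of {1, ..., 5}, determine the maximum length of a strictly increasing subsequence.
3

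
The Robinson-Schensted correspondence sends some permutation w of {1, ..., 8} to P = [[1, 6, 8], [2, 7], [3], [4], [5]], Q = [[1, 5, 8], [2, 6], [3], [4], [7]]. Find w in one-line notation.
5 4 3 2 7 6 1 8

Reverse RSK: for i = n, n-1, ..., 1, locate i in Q, remove the corresponding corner cell from P, and reverse-bump its entry up through P; the value ejected from row 1 is w(i).

So w = 5 4 3 2 7 6 1 8.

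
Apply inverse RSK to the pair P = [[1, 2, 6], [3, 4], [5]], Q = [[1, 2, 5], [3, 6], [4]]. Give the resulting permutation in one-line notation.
Reverse the RSK construction: for i from n down to 1, find the cell of Q containing i, remove the entry at that cell from P, and reverse-bump it up through P; the value ejected from row 1 is w(i).

Step i=6: Q has 6 at row 2, column 2; remove 4 from row 2 of P and reverse-bump: 4 enters row 1 and ejects 2. So w(6) = 2. P is now [[1, 4, 6], [3], [5]].
Step i=5: Q has 5 at row 1, column 3; remove that cell from P, ejecting 6. So w(5) = 6. P is now [[1, 4], [3], [5]].
Step i=4: Q has 4 at row 3, column 1; remove 5 from row 3 of P and reverse-bump: 5 enters row 2 and ejects 3; 3 enters row 1 and ejects 1. So w(4) = 1. P is now [[3, 4], [5]].
Step i=3: Q has 3 at row 2, column 1; remove 5 from row 2 of P and reverse-bump: 5 enters row 1 and ejects 4. So w(3) = 4. P is now [[3, 5]].
Step i=2: Q has 2 at row 1, column 2; remove that cell from P, ejecting 5. So w(2) = 5. P is now [[3]].
Step i=1: Q has 1 at row 1, column 1; remove that cell from P, ejecting 3. So w(1) = 3. P is now [].

So w = 3 5 4 1 6 2.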